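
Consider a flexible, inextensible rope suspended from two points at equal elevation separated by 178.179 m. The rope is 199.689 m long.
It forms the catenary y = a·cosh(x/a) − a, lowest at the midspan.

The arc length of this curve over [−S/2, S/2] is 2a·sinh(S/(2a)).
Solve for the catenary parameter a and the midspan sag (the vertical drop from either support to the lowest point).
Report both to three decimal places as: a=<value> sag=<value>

a=106.524 sag=39.477

seed: a₀ = √(S³/(24(L−S))) = √(178.179³/(24·21.510)) = 104.678852
iter 1: u=0.851074  f(a)=+7.926e-01  f'(a)=-4.415e-01  a ← 104.678852 − (+7.926e-01/-4.415e-01) = 106.473983
iter 2: u=0.836726  f(a)=+2.085e-02  f'(a)=-4.186e-01  a ← 106.473983 − (+2.085e-02/-4.186e-01) = 106.523791
iter 3: u=0.836334  f(a)=+1.529e-05  f'(a)=-4.180e-01  a ← 106.523791 − (+1.529e-05/-4.180e-01) = 106.523827
iter 4: u=0.836334  f(a)=+8.214e-12  f'(a)=-4.180e-01  a ← 106.523827 − (+8.214e-12/-4.180e-01) = 106.523827
converged: |Δa| < 1e-12 after 4 iterations
sag = a·(cosh(S/(2a)) − 1) = 106.523827·(cosh(0.836334) − 1) = 39.477029
T_max/T_min = cosh(S/(2a)) = 1.370593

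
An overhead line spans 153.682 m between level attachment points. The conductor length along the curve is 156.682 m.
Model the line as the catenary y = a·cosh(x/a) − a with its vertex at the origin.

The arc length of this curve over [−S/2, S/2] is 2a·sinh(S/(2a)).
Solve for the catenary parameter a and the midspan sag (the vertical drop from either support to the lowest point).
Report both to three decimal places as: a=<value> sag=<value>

a=225.181 sag=13.238

seed: a₀ = √(S³/(24(L−S))) = √(153.682³/(24·3.000)) = 224.526837
iter 1: u=0.342235  f(a)=+1.762e-02  f'(a)=-2.704e-02  a ← 224.526837 − (+1.762e-02/-2.704e-02) = 225.178451
iter 2: u=0.341245  f(a)=+7.699e-05  f'(a)=-2.680e-02  a ← 225.178451 − (+7.699e-05/-2.680e-02) = 225.181324
iter 3: u=0.341241  f(a)=+1.485e-09  f'(a)=-2.680e-02  a ← 225.181324 − (+1.485e-09/-2.680e-02) = 225.181324
iter 4: u=0.341241  f(a)=+0.000e+00  f'(a)=-2.680e-02  a ← 225.181324 − (+0.000e+00/-2.680e-02) = 225.181324
converged: |Δa| < 1e-12 after 4 iterations
sag = a·(cosh(S/(2a)) − 1) = 225.181324·(cosh(0.341241) − 1) = 13.238350
T_max/T_min = cosh(S/(2a)) = 1.058790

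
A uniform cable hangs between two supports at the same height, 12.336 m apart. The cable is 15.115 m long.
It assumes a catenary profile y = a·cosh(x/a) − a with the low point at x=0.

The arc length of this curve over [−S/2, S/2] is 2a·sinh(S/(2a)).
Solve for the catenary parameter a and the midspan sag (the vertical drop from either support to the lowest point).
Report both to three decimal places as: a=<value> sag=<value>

a=5.476 sag=3.857

seed: a₀ = √(S³/(24(L−S))) = √(12.336³/(24·2.779)) = 5.305321
iter 1: u=1.162606  f(a)=+1.940e-01  f'(a)=-1.196e+00  a ← 5.305321 − (+1.940e-01/-1.196e+00) = 5.467472
iter 2: u=1.128127  f(a)=+9.248e-03  f'(a)=-1.085e+00  a ← 5.467472 − (+9.248e-03/-1.085e+00) = 5.475998
iter 3: u=1.126370  f(a)=+2.335e-05  f'(a)=-1.079e+00  a ← 5.475998 − (+2.335e-05/-1.079e+00) = 5.476020
iter 4: u=1.126366  f(a)=+1.497e-10  f'(a)=-1.079e+00  a ← 5.476020 − (+1.497e-10/-1.079e+00) = 5.476020
iter 5: u=1.126366  f(a)=+1.776e-15  f'(a)=-1.079e+00  a ← 5.476020 − (+1.776e-15/-1.079e+00) = 5.476020
converged: |Δa| < 1e-12 after 5 iterations
sag = a·(cosh(S/(2a)) − 1) = 5.476020·(cosh(1.126366) − 1) = 3.856858
T_max/T_min = cosh(S/(2a)) = 1.704318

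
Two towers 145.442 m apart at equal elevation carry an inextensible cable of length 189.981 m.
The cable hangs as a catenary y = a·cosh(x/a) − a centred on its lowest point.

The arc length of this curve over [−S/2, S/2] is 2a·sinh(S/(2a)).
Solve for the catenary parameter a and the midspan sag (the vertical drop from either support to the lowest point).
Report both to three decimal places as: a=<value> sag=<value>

seed: a₀ = √(S³/(24(L−S))) = √(145.442³/(24·44.539)) = 53.648663
iter 1: u=1.355504  f(a)=+4.275e+00  f'(a)=-1.986e+00  a ← 53.648663 − (+4.275e+00/-1.986e+00) = 55.801242
iter 2: u=1.303215  f(a)=+2.708e-01  f'(a)=-1.742e+00  a ← 55.801242 − (+2.708e-01/-1.742e+00) = 55.956701
iter 3: u=1.299594  f(a)=+1.249e-03  f'(a)=-1.726e+00  a ← 55.956701 − (+1.249e-03/-1.726e+00) = 55.957424
iter 4: u=1.299577  f(a)=+2.682e-08  f'(a)=-1.726e+00  a ← 55.957424 − (+2.682e-08/-1.726e+00) = 55.957424
iter 5: u=1.299577  f(a)=-2.842e-14  f'(a)=-1.726e+00  a ← 55.957424 − (-2.842e-14/-1.726e+00) = 55.957424
converged: |Δa| < 1e-12 after 5 iterations
sag = a·(cosh(S/(2a)) − 1) = 55.957424·(cosh(1.299577) − 1) = 54.289700
T_max/T_min = cosh(S/(2a)) = 1.970197

a=55.957 sag=54.290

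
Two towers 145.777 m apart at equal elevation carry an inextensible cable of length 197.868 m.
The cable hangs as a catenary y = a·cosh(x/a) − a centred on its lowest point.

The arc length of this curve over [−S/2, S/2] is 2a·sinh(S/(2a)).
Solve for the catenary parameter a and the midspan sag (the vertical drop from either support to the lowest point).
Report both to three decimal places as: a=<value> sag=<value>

a=52.254 sag=59.632

seed: a₀ = √(S³/(24(L−S))) = √(145.777³/(24·52.091)) = 49.779043
iter 1: u=1.464241  f(a)=+5.878e+00  f'(a)=-2.577e+00  a ← 49.779043 − (+5.878e+00/-2.577e+00) = 52.059621
iter 2: u=1.400097  f(a)=+4.281e-01  f'(a)=-2.214e+00  a ← 52.059621 − (+4.281e-01/-2.214e+00) = 52.252931
iter 3: u=1.394917  f(a)=+2.665e-03  f'(a)=-2.187e+00  a ← 52.252931 − (+2.665e-03/-2.187e+00) = 52.254149
iter 4: u=1.394884  f(a)=+1.047e-07  f'(a)=-2.187e+00  a ← 52.254149 − (+1.047e-07/-2.187e+00) = 52.254149
iter 5: u=1.394884  f(a)=+5.684e-14  f'(a)=-2.187e+00  a ← 52.254149 − (+5.684e-14/-2.187e+00) = 52.254149
converged: |Δa| < 1e-12 after 5 iterations
sag = a·(cosh(S/(2a)) − 1) = 52.254149·(cosh(1.394884) − 1) = 59.631652
T_max/T_min = cosh(S/(2a)) = 2.141185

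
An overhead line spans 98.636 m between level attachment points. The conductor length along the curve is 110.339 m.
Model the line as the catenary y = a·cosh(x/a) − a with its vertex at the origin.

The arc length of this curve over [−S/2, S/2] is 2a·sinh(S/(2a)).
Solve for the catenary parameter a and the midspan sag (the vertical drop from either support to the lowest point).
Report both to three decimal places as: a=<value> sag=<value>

a=59.465 sag=21.651

seed: a₀ = √(S³/(24(L−S))) = √(98.636³/(24·11.703)) = 58.451943
iter 1: u=0.843736  f(a)=+4.237e-01  f'(a)=-4.297e-01  a ← 58.451943 − (+4.237e-01/-4.297e-01) = 59.438029
iter 2: u=0.829738  f(a)=+1.096e-02  f'(a)=-4.077e-01  a ← 59.438029 − (+1.096e-02/-4.077e-01) = 59.464910
iter 3: u=0.829363  f(a)=+7.765e-06  f'(a)=-4.071e-01  a ← 59.464910 − (+7.765e-06/-4.071e-01) = 59.464929
iter 4: u=0.829363  f(a)=+3.908e-12  f'(a)=-4.071e-01  a ← 59.464929 − (+3.908e-12/-4.071e-01) = 59.464929
converged: |Δa| < 1e-12 after 4 iterations
sag = a·(cosh(S/(2a)) − 1) = 59.464929·(cosh(0.829363) − 1) = 21.650739
T_max/T_min = cosh(S/(2a)) = 1.364093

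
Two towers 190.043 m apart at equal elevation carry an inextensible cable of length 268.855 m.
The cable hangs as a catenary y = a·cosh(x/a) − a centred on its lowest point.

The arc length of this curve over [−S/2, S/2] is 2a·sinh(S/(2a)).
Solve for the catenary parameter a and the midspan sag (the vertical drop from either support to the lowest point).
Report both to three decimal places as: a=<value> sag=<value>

a=63.677 sag=85.069

seed: a₀ = √(S³/(24(L−S))) = √(190.043³/(24·78.812)) = 60.238760
iter 1: u=1.577415  f(a)=+1.041e+01  f'(a)=-3.328e+00  a ← 60.238760 − (+1.041e+01/-3.328e+00) = 63.365415
iter 2: u=1.499580  f(a)=+8.651e-01  f'(a)=-2.796e+00  a ← 63.365415 − (+8.651e-01/-2.796e+00) = 63.674831
iter 3: u=1.492293  f(a)=+7.177e-03  f'(a)=-2.750e+00  a ← 63.674831 − (+7.177e-03/-2.750e+00) = 63.677441
iter 4: u=1.492232  f(a)=+5.029e-07  f'(a)=-2.749e+00  a ← 63.677441 − (+5.029e-07/-2.749e+00) = 63.677441
iter 5: u=1.492232  f(a)=+0.000e+00  f'(a)=-2.749e+00  a ← 63.677441 − (+0.000e+00/-2.749e+00) = 63.677441
converged: |Δa| < 1e-12 after 5 iterations
sag = a·(cosh(S/(2a)) − 1) = 63.677441·(cosh(1.492232) − 1) = 85.069220
T_max/T_min = cosh(S/(2a)) = 2.335940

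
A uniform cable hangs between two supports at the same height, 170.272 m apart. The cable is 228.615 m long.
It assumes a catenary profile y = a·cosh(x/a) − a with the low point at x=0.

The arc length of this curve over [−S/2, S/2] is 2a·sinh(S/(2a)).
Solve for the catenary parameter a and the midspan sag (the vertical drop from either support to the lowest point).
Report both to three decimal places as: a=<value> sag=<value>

a=62.215 sag=67.927

seed: a₀ = √(S³/(24(L−S))) = √(170.272³/(24·58.343)) = 59.376536
iter 1: u=1.433832  f(a)=+6.299e+00  f'(a)=-2.400e+00  a ← 59.376536 − (+6.299e+00/-2.400e+00) = 62.001258
iter 2: u=1.373133  f(a)=+4.418e-01  f'(a)=-2.074e+00  a ← 62.001258 − (+4.418e-01/-2.074e+00) = 62.214249
iter 3: u=1.368432  f(a)=+2.535e-03  f'(a)=-2.050e+00  a ← 62.214249 − (+2.535e-03/-2.050e+00) = 62.215485
iter 4: u=1.368405  f(a)=+8.454e-08  f'(a)=-2.050e+00  a ← 62.215485 − (+8.454e-08/-2.050e+00) = 62.215485
iter 5: u=1.368405  f(a)=+5.684e-14  f'(a)=-2.050e+00  a ← 62.215485 − (+5.684e-14/-2.050e+00) = 62.215485
converged: |Δa| < 1e-12 after 5 iterations
sag = a·(cosh(S/(2a)) − 1) = 62.215485·(cosh(1.368405) − 1) = 67.926634
T_max/T_min = cosh(S/(2a)) = 2.091796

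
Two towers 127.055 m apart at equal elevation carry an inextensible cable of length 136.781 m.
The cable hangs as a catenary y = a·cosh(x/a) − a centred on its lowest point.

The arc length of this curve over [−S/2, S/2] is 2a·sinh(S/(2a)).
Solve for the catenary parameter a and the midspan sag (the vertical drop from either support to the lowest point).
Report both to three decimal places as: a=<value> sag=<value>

a=94.796 sag=22.095

seed: a₀ = √(S³/(24(L−S))) = √(127.055³/(24·9.726)) = 93.737828
iter 1: u=0.677715  f(a)=+2.258e-01  f'(a)=-2.172e-01  a ← 93.737828 − (+2.258e-01/-2.172e-01) = 94.777472
iter 2: u=0.670281  f(a)=+3.812e-03  f'(a)=-2.099e-01  a ← 94.777472 − (+3.812e-03/-2.099e-01) = 94.795629
iter 3: u=0.670152  f(a)=+1.128e-06  f'(a)=-2.098e-01  a ← 94.795629 − (+1.128e-06/-2.098e-01) = 94.795635
iter 4: u=0.670152  f(a)=+1.137e-13  f'(a)=-2.098e-01  a ← 94.795635 − (+1.137e-13/-2.098e-01) = 94.795635
converged: |Δa| < 1e-12 after 4 iterations
sag = a·(cosh(S/(2a)) − 1) = 94.795635·(cosh(0.670152) − 1) = 22.095224
T_max/T_min = cosh(S/(2a)) = 1.233083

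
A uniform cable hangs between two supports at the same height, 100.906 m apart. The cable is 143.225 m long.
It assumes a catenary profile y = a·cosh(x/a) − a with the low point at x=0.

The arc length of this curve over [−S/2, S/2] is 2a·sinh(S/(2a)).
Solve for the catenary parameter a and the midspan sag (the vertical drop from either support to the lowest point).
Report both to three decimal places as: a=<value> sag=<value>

a=33.640 sag=45.480

seed: a₀ = √(S³/(24(L−S))) = √(100.906³/(24·42.319)) = 31.805496
iter 1: u=1.586298  f(a)=+5.655e+00  f'(a)=-3.394e+00  a ← 31.805496 − (+5.655e+00/-3.394e+00) = 33.471728
iter 2: u=1.507332  f(a)=+4.748e-01  f'(a)=-2.846e+00  a ← 33.471728 − (+4.748e-01/-2.846e+00) = 33.638558
iter 3: u=1.499856  f(a)=+4.024e-03  f'(a)=-2.798e+00  a ← 33.638558 − (+4.024e-03/-2.798e+00) = 33.639997
iter 4: u=1.499792  f(a)=+2.945e-07  f'(a)=-2.797e+00  a ← 33.639997 − (+2.945e-07/-2.797e+00) = 33.639997
iter 5: u=1.499792  f(a)=+2.842e-14  f'(a)=-2.797e+00  a ← 33.639997 − (+2.842e-14/-2.797e+00) = 33.639997
converged: |Δa| < 1e-12 after 5 iterations
sag = a·(cosh(S/(2a)) − 1) = 33.639997·(cosh(1.499792) − 1) = 45.480162
T_max/T_min = cosh(S/(2a)) = 2.351967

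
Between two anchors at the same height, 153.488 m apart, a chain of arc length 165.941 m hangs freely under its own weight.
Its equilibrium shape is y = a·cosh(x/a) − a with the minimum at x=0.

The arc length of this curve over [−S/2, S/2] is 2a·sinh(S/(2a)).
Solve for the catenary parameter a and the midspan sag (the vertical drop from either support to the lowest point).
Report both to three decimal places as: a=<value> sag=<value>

seed: a₀ = √(S³/(24(L−S))) = √(153.488³/(24·12.453)) = 109.994008
iter 1: u=0.697711  f(a)=+3.066e-01  f'(a)=-2.376e-01  a ← 109.994008 − (+3.066e-01/-2.376e-01) = 111.284341
iter 2: u=0.689621  f(a)=+5.479e-03  f'(a)=-2.292e-01  a ← 111.284341 − (+5.479e-03/-2.292e-01) = 111.308245
iter 3: u=0.689473  f(a)=+1.820e-06  f'(a)=-2.291e-01  a ← 111.308245 − (+1.820e-06/-2.291e-01) = 111.308253
iter 4: u=0.689473  f(a)=+1.705e-13  f'(a)=-2.291e-01  a ← 111.308253 − (+1.705e-13/-2.291e-01) = 111.308253
converged: |Δa| < 1e-12 after 4 iterations
sag = a·(cosh(S/(2a)) − 1) = 111.308253·(cosh(0.689473) − 1) = 27.521251
T_max/T_min = cosh(S/(2a)) = 1.247253

a=111.308 sag=27.521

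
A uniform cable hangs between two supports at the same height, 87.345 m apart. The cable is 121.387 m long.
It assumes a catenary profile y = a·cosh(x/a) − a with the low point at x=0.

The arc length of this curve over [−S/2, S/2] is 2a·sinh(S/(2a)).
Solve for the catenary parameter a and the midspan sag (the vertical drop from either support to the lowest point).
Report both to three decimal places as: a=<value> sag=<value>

a=30.098 sag=37.648

seed: a₀ = √(S³/(24(L−S))) = √(87.345³/(24·34.042)) = 28.559061
iter 1: u=1.529199  f(a)=+4.209e+00  f'(a)=-2.990e+00  a ← 28.559061 − (+4.209e+00/-2.990e+00) = 29.966796
iter 2: u=1.457363  f(a)=+3.312e-01  f'(a)=-2.536e+00  a ← 29.966796 − (+3.312e-01/-2.536e+00) = 30.097391
iter 3: u=1.451039  f(a)=+2.439e-03  f'(a)=-2.499e+00  a ← 30.097391 − (+2.439e-03/-2.499e+00) = 30.098366
iter 4: u=1.450992  f(a)=+1.343e-07  f'(a)=-2.499e+00  a ← 30.098366 − (+1.343e-07/-2.499e+00) = 30.098366
iter 5: u=1.450992  f(a)=+2.842e-14  f'(a)=-2.499e+00  a ← 30.098366 − (+2.842e-14/-2.499e+00) = 30.098366
converged: |Δa| < 1e-12 after 5 iterations
sag = a·(cosh(S/(2a)) − 1) = 30.098366·(cosh(1.450992) − 1) = 37.648313
T_max/T_min = cosh(S/(2a)) = 2.250842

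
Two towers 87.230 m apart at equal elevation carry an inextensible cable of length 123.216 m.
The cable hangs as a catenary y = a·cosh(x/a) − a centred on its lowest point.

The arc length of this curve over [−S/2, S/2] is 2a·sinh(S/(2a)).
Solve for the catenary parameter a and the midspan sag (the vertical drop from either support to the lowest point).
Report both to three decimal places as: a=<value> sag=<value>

a=29.297 sag=38.922

seed: a₀ = √(S³/(24(L−S))) = √(87.230³/(24·35.986)) = 27.722118
iter 1: u=1.573293  f(a)=+4.725e+00  f'(a)=-3.298e+00  a ← 27.722118 − (+4.725e+00/-3.298e+00) = 29.154800
iter 2: u=1.495980  f(a)=+3.910e-01  f'(a)=-2.773e+00  a ← 29.154800 − (+3.910e-01/-2.773e+00) = 29.295809
iter 3: u=1.488779  f(a)=+3.211e-03  f'(a)=-2.728e+00  a ← 29.295809 − (+3.211e-03/-2.728e+00) = 29.296987
iter 4: u=1.488720  f(a)=+2.205e-07  f'(a)=-2.727e+00  a ← 29.296987 − (+2.205e-07/-2.727e+00) = 29.296987
iter 5: u=1.488720  f(a)=+1.421e-14  f'(a)=-2.727e+00  a ← 29.296987 − (+1.421e-14/-2.727e+00) = 29.296987
converged: |Δa| < 1e-12 after 5 iterations
sag = a·(cosh(S/(2a)) − 1) = 29.296987·(cosh(1.488720) − 1) = 38.922212
T_max/T_min = cosh(S/(2a)) = 2.328540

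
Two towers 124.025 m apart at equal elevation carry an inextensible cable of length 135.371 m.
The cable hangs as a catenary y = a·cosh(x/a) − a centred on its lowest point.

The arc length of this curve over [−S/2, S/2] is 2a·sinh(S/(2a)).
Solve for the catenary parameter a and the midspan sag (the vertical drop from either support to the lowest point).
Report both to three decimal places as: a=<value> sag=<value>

seed: a₀ = √(S³/(24(L−S))) = √(124.025³/(24·11.346)) = 83.702194
iter 1: u=0.740871  f(a)=+3.155e-01  f'(a)=-2.863e-01  a ← 83.702194 − (+3.155e-01/-2.863e-01) = 84.804214
iter 2: u=0.731243  f(a)=+6.339e-03  f'(a)=-2.749e-01  a ← 84.804214 − (+6.339e-03/-2.749e-01) = 84.827274
iter 3: u=0.731044  f(a)=+2.675e-06  f'(a)=-2.746e-01  a ← 84.827274 − (+2.675e-06/-2.746e-01) = 84.827284
iter 4: u=0.731044  f(a)=+4.263e-13  f'(a)=-2.746e-01  a ← 84.827284 − (+4.263e-13/-2.746e-01) = 84.827284
converged: |Δa| < 1e-12 after 4 iterations
sag = a·(cosh(S/(2a)) − 1) = 84.827284·(cosh(0.731044) − 1) = 23.694580
T_max/T_min = cosh(S/(2a)) = 1.279327

a=84.827 sag=23.695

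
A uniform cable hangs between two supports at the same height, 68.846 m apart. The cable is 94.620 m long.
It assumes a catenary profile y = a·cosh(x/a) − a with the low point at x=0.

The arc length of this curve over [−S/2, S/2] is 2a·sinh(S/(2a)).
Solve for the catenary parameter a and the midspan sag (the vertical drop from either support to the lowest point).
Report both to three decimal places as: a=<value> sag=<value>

seed: a₀ = √(S³/(24(L−S))) = √(68.846³/(24·25.774)) = 22.967913
iter 1: u=1.498743  f(a)=+3.054e+00  f'(a)=-2.791e+00  a ← 22.967913 − (+3.054e+00/-2.791e+00) = 24.062447
iter 2: u=1.430569  f(a)=+2.319e-01  f'(a)=-2.382e+00  a ← 24.062447 − (+2.319e-01/-2.382e+00) = 24.159826
iter 3: u=1.424803  f(a)=+1.580e-03  f'(a)=-2.349e+00  a ← 24.159826 − (+1.580e-03/-2.349e+00) = 24.160499
iter 4: u=1.424764  f(a)=+7.440e-08  f'(a)=-2.349e+00  a ← 24.160499 − (+7.440e-08/-2.349e+00) = 24.160499
iter 5: u=1.424764  f(a)=+1.421e-14  f'(a)=-2.349e+00  a ← 24.160499 − (+1.421e-14/-2.349e+00) = 24.160499
converged: |Δa| < 1e-12 after 5 iterations
sag = a·(cosh(S/(2a)) − 1) = 24.160499·(cosh(1.424764) − 1) = 28.961679
T_max/T_min = cosh(S/(2a)) = 2.198720

a=24.160 sag=28.962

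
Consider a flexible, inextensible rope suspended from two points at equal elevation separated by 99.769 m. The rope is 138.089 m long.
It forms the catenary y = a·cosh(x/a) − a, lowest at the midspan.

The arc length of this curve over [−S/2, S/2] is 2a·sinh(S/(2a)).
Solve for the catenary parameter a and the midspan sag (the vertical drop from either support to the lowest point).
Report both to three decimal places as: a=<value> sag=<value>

seed: a₀ = √(S³/(24(L−S))) = √(99.769³/(24·38.320)) = 32.860567
iter 1: u=1.518066  f(a)=+4.666e+00  f'(a)=-2.916e+00  a ← 32.860567 − (+4.666e+00/-2.916e+00) = 34.460625
iter 2: u=1.447580  f(a)=+3.624e-01  f'(a)=-2.479e+00  a ← 34.460625 − (+3.624e-01/-2.479e+00) = 34.606823
iter 3: u=1.441464  f(a)=+2.594e-03  f'(a)=-2.444e+00  a ← 34.606823 − (+2.594e-03/-2.444e+00) = 34.607884
iter 4: u=1.441420  f(a)=+1.350e-07  f'(a)=-2.443e+00  a ← 34.607884 − (+1.350e-07/-2.443e+00) = 34.607884
iter 5: u=1.441420  f(a)=+2.842e-14  f'(a)=-2.443e+00  a ← 34.607884 − (+2.842e-14/-2.443e+00) = 34.607884
converged: |Δa| < 1e-12 after 5 iterations
sag = a·(cosh(S/(2a)) − 1) = 34.607884·(cosh(1.441420) − 1) = 42.624548
T_max/T_min = cosh(S/(2a)) = 2.231643

a=34.608 sag=42.625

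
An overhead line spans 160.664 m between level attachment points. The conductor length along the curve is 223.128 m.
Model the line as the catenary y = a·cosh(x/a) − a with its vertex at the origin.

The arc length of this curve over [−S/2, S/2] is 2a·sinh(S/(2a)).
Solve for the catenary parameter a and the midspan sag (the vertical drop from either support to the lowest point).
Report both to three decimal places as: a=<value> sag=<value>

a=55.425 sag=69.148

seed: a₀ = √(S³/(24(L−S))) = √(160.664³/(24·62.464)) = 52.596561
iter 1: u=1.527324  f(a)=+7.704e+00  f'(a)=-2.977e+00  a ← 52.596561 − (+7.704e+00/-2.977e+00) = 55.183835
iter 2: u=1.455716  f(a)=+6.049e-01  f'(a)=-2.527e+00  a ← 55.183835 − (+6.049e-01/-2.527e+00) = 55.423244
iter 3: u=1.449428  f(a)=+4.432e-03  f'(a)=-2.490e+00  a ← 55.423244 − (+4.432e-03/-2.490e+00) = 55.425024
iter 4: u=1.449381  f(a)=+2.418e-07  f'(a)=-2.489e+00  a ← 55.425024 − (+2.418e-07/-2.489e+00) = 55.425024
iter 5: u=1.449381  f(a)=-2.842e-14  f'(a)=-2.489e+00  a ← 55.425024 − (-2.842e-14/-2.489e+00) = 55.425024
converged: |Δa| < 1e-12 after 5 iterations
sag = a·(cosh(S/(2a)) − 1) = 55.425024·(cosh(1.449381) − 1) = 69.148084
T_max/T_min = cosh(S/(2a)) = 2.247597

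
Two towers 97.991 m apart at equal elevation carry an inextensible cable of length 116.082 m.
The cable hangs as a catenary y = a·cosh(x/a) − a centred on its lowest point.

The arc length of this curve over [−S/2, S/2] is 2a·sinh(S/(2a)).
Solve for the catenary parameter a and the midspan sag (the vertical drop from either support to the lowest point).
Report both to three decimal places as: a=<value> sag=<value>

a=47.790 sag=27.394

seed: a₀ = √(S³/(24(L−S))) = √(97.991³/(24·18.091)) = 46.552432
iter 1: u=1.052480  f(a)=+1.029e+00  f'(a)=-8.668e-01  a ← 46.552432 − (+1.029e+00/-8.668e-01) = 47.739345
iter 2: u=1.026313  f(a)=+4.066e-02  f'(a)=-7.995e-01  a ← 47.739345 − (+4.066e-02/-7.995e-01) = 47.790202
iter 3: u=1.025221  f(a)=+6.930e-05  f'(a)=-7.968e-01  a ← 47.790202 − (+6.930e-05/-7.968e-01) = 47.790289
iter 4: u=1.025219  f(a)=+2.020e-10  f'(a)=-7.968e-01  a ← 47.790289 − (+2.020e-10/-7.968e-01) = 47.790289
iter 5: u=1.025219  f(a)=+0.000e+00  f'(a)=-7.968e-01  a ← 47.790289 − (+0.000e+00/-7.968e-01) = 47.790289
converged: |Δa| < 1e-12 after 5 iterations
sag = a·(cosh(S/(2a)) − 1) = 47.790289·(cosh(1.025219) − 1) = 27.393947
T_max/T_min = cosh(S/(2a)) = 1.573212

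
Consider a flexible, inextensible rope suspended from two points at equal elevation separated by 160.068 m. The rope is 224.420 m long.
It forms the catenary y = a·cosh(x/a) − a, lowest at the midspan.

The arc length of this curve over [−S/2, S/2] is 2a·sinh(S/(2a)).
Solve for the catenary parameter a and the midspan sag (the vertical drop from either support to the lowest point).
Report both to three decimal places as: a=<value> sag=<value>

seed: a₀ = √(S³/(24(L−S))) = √(160.068³/(24·64.352)) = 51.531185
iter 1: u=1.553118  f(a)=+8.222e+00  f'(a)=-3.154e+00  a ← 51.531185 − (+8.222e+00/-3.154e+00) = 54.137890
iter 2: u=1.478336  f(a)=+6.651e-01  f'(a)=-2.663e+00  a ← 54.137890 − (+6.651e-01/-2.663e+00) = 54.387650
iter 3: u=1.471547  f(a)=+5.198e-03  f'(a)=-2.621e+00  a ← 54.387650 − (+5.198e-03/-2.621e+00) = 54.389633
iter 4: u=1.471494  f(a)=+3.229e-07  f'(a)=-2.621e+00  a ← 54.389633 − (+3.229e-07/-2.621e+00) = 54.389633
iter 5: u=1.471494  f(a)=+2.842e-14  f'(a)=-2.621e+00  a ← 54.389633 − (+2.842e-14/-2.621e+00) = 54.389633
converged: |Δa| < 1e-12 after 5 iterations
sag = a·(cosh(S/(2a)) − 1) = 54.389633·(cosh(1.471494) − 1) = 70.307265
T_max/T_min = cosh(S/(2a)) = 2.292659

a=54.390 sag=70.307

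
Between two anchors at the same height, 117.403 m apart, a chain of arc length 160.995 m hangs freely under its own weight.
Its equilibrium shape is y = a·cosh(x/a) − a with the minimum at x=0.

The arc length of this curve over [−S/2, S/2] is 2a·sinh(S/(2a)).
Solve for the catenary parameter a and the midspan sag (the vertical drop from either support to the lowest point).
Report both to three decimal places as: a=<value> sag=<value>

a=41.355 sag=49.144

seed: a₀ = √(S³/(24(L−S))) = √(117.403³/(24·43.592)) = 39.328717
iter 1: u=1.492586  f(a)=+5.121e+00  f'(a)=-2.752e+00  a ← 39.328717 − (+5.121e+00/-2.752e+00) = 41.189961
iter 2: u=1.425141  f(a)=+3.860e-01  f'(a)=-2.351e+00  a ← 41.189961 − (+3.860e-01/-2.351e+00) = 41.354141
iter 3: u=1.419483  f(a)=+2.588e-03  f'(a)=-2.320e+00  a ← 41.354141 − (+2.588e-03/-2.320e+00) = 41.355256
iter 4: u=1.419445  f(a)=+1.180e-07  f'(a)=-2.319e+00  a ← 41.355256 − (+1.180e-07/-2.319e+00) = 41.355257
iter 5: u=1.419445  f(a)=+2.842e-14  f'(a)=-2.319e+00  a ← 41.355257 − (+2.842e-14/-2.319e+00) = 41.355257
converged: |Δa| < 1e-12 after 5 iterations
sag = a·(cosh(S/(2a)) − 1) = 41.355257·(cosh(1.419445) − 1) = 49.143941
T_max/T_min = cosh(S/(2a)) = 2.188336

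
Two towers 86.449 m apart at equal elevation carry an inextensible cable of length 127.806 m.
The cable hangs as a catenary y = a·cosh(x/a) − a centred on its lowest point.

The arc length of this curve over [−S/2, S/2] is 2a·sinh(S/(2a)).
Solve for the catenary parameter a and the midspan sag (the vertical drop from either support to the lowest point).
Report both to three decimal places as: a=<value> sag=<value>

seed: a₀ = √(S³/(24(L−S))) = √(86.449³/(24·41.357)) = 25.512900
iter 1: u=1.694221  f(a)=+6.358e+00  f'(a)=-4.273e+00  a ← 25.512900 − (+6.358e+00/-4.273e+00) = 27.000699
iter 2: u=1.600866  f(a)=+5.986e-01  f'(a)=-3.503e+00  a ← 27.000699 − (+5.986e-01/-3.503e+00) = 27.171556
iter 3: u=1.590800  f(a)=+6.523e-03  f'(a)=-3.427e+00  a ← 27.171556 − (+6.523e-03/-3.427e+00) = 27.173459
iter 4: u=1.590688  f(a)=+7.934e-07  f'(a)=-3.427e+00  a ← 27.173459 − (+7.934e-07/-3.427e+00) = 27.173459
iter 5: u=1.590688  f(a)=+1.421e-14  f'(a)=-3.427e+00  a ← 27.173459 − (+1.421e-14/-3.427e+00) = 27.173459
converged: |Δa| < 1e-12 after 5 iterations
sag = a·(cosh(S/(2a)) − 1) = 27.173459·(cosh(1.590688) − 1) = 42.267093
T_max/T_min = cosh(S/(2a)) = 2.555455

a=27.173 sag=42.267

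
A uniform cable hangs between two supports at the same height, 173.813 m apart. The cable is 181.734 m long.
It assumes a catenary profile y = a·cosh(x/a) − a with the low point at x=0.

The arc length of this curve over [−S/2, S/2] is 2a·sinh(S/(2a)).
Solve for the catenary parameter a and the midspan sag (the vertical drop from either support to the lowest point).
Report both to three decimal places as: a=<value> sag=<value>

seed: a₀ = √(S³/(24(L−S))) = √(173.813³/(24·7.921)) = 166.198751
iter 1: u=0.522907  f(a)=+1.090e-01  f'(a)=-9.795e-02  a ← 166.198751 − (+1.090e-01/-9.795e-02) = 167.311550
iter 2: u=0.519429  f(a)=+1.104e-03  f'(a)=-9.598e-02  a ← 167.311550 − (+1.104e-03/-9.598e-02) = 167.323058
iter 3: u=0.519393  f(a)=+1.160e-07  f'(a)=-9.596e-02  a ← 167.323058 − (+1.160e-07/-9.596e-02) = 167.323059
iter 4: u=0.519393  f(a)=-5.684e-14  f'(a)=-9.596e-02  a ← 167.323059 − (-5.684e-14/-9.596e-02) = 167.323059
converged: |Δa| < 1e-12 after 4 iterations
sag = a·(cosh(S/(2a)) − 1) = 167.323059·(cosh(0.519393) − 1) = 23.081294
T_max/T_min = cosh(S/(2a)) = 1.137944

a=167.323 sag=23.081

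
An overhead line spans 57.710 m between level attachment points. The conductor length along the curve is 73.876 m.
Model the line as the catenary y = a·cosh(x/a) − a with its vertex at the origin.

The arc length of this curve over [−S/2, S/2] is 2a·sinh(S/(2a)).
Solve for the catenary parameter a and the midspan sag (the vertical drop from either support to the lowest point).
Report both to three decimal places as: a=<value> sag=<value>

a=23.138 sag=20.449

seed: a₀ = √(S³/(24(L−S))) = √(57.710³/(24·16.166)) = 22.257158
iter 1: u=1.296437  f(a)=+1.414e+00  f'(a)=-1.712e+00  a ← 22.257158 − (+1.414e+00/-1.712e+00) = 23.083244
iter 2: u=1.250041  f(a)=+8.255e-02  f'(a)=-1.517e+00  a ← 23.083244 − (+8.255e-02/-1.517e+00) = 23.137645
iter 3: u=1.247102  f(a)=+3.198e-04  f'(a)=-1.506e+00  a ← 23.137645 − (+3.198e-04/-1.506e+00) = 23.137857
iter 4: u=1.247090  f(a)=+4.842e-09  f'(a)=-1.506e+00  a ← 23.137857 − (+4.842e-09/-1.506e+00) = 23.137857
iter 5: u=1.247090  f(a)=+0.000e+00  f'(a)=-1.506e+00  a ← 23.137857 − (+0.000e+00/-1.506e+00) = 23.137857
converged: |Δa| < 1e-12 after 5 iterations
sag = a·(cosh(S/(2a)) − 1) = 23.137857·(cosh(1.247090) − 1) = 20.448566
T_max/T_min = cosh(S/(2a)) = 1.883771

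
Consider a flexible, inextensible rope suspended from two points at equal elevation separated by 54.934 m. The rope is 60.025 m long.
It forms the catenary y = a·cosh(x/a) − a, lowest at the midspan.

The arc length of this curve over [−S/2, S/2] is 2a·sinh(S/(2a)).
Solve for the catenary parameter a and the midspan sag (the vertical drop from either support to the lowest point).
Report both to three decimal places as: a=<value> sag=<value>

a=37.336 sag=10.567

seed: a₀ = √(S³/(24(L−S))) = √(54.934³/(24·5.091)) = 36.834490
iter 1: u=0.745687  f(a)=+1.434e-01  f'(a)=-2.921e-01  a ← 36.834490 − (+1.434e-01/-2.921e-01) = 37.325515
iter 2: u=0.735877  f(a)=+2.918e-03  f'(a)=-2.803e-01  a ← 37.325515 − (+2.918e-03/-2.803e-01) = 37.335926
iter 3: u=0.735672  f(a)=+1.264e-06  f'(a)=-2.801e-01  a ← 37.335926 − (+1.264e-06/-2.801e-01) = 37.335931
iter 4: u=0.735672  f(a)=+2.345e-13  f'(a)=-2.801e-01  a ← 37.335931 − (+2.345e-13/-2.801e-01) = 37.335931
converged: |Δa| < 1e-12 after 4 iterations
sag = a·(cosh(S/(2a)) − 1) = 37.335931·(cosh(0.735672) − 1) = 10.567325
T_max/T_min = cosh(S/(2a)) = 1.283034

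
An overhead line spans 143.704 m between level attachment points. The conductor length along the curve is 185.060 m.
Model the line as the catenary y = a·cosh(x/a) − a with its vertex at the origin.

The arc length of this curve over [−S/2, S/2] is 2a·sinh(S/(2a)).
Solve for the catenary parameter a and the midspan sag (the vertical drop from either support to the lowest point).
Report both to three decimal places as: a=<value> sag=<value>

seed: a₀ = √(S³/(24(L−S))) = √(143.704³/(24·41.356)) = 54.679987
iter 1: u=1.314046  f(a)=+3.721e+00  f'(a)=-1.790e+00  a ← 54.679987 − (+3.721e+00/-1.790e+00) = 56.758127
iter 2: u=1.265933  f(a)=+2.226e-01  f'(a)=-1.582e+00  a ← 56.758127 − (+2.226e-01/-1.582e+00) = 56.898856
iter 3: u=1.262802  f(a)=+9.093e-04  f'(a)=-1.569e+00  a ← 56.898856 − (+9.093e-04/-1.569e+00) = 56.899436
iter 4: u=1.262789  f(a)=+1.531e-08  f'(a)=-1.569e+00  a ← 56.899436 − (+1.531e-08/-1.569e+00) = 56.899436
iter 5: u=1.262789  f(a)=+2.842e-14  f'(a)=-1.569e+00  a ← 56.899436 − (+2.842e-14/-1.569e+00) = 56.899436
converged: |Δa| < 1e-12 after 5 iterations
sag = a·(cosh(S/(2a)) − 1) = 56.899436·(cosh(1.262789) − 1) = 51.725362
T_max/T_min = cosh(S/(2a)) = 1.909066

a=56.899 sag=51.725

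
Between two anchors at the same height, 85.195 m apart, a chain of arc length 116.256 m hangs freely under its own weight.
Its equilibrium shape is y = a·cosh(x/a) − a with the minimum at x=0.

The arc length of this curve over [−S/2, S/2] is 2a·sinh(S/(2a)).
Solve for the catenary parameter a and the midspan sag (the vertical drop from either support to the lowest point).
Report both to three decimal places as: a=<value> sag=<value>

a=30.260 sag=35.273

seed: a₀ = √(S³/(24(L−S))) = √(85.195³/(24·31.061)) = 28.801017
iter 1: u=1.479028  f(a)=+3.580e+00  f'(a)=-2.667e+00  a ← 28.801017 − (+3.580e+00/-2.667e+00) = 30.143177
iter 2: u=1.413172  f(a)=+2.654e-01  f'(a)=-2.285e+00  a ← 30.143177 − (+2.654e-01/-2.285e+00) = 30.259344
iter 3: u=1.407747  f(a)=+1.718e-03  f'(a)=-2.256e+00  a ← 30.259344 − (+1.718e-03/-2.256e+00) = 30.260105
iter 4: u=1.407712  f(a)=+7.298e-08  f'(a)=-2.255e+00  a ← 30.260105 − (+7.298e-08/-2.255e+00) = 30.260105
iter 5: u=1.407712  f(a)=+1.421e-14  f'(a)=-2.255e+00  a ← 30.260105 − (+1.421e-14/-2.255e+00) = 30.260105
converged: |Δa| < 1e-12 after 5 iterations
sag = a·(cosh(S/(2a)) − 1) = 30.260105·(cosh(1.407712) − 1) = 35.272622
T_max/T_min = cosh(S/(2a)) = 2.165648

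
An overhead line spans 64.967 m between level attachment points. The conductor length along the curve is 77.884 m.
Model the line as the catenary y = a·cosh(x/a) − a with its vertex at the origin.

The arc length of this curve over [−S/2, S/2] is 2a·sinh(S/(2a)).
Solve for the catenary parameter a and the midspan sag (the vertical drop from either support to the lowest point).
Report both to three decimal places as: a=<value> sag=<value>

a=30.590 sag=18.930

seed: a₀ = √(S³/(24(L−S))) = √(64.967³/(24·12.917)) = 29.740808
iter 1: u=1.092220  f(a)=+7.927e-01  f'(a)=-9.768e-01  a ← 29.740808 − (+7.927e-01/-9.768e-01) = 30.552370
iter 2: u=1.063207  f(a)=+3.361e-02  f'(a)=-8.955e-01  a ← 30.552370 − (+3.361e-02/-8.955e-01) = 30.589895
iter 3: u=1.061903  f(a)=+6.632e-05  f'(a)=-8.920e-01  a ← 30.589895 − (+6.632e-05/-8.920e-01) = 30.589970
iter 4: u=1.061900  f(a)=+2.594e-10  f'(a)=-8.920e-01  a ← 30.589970 − (+2.594e-10/-8.920e-01) = 30.589970
iter 5: u=1.061900  f(a)=-1.421e-14  f'(a)=-8.920e-01  a ← 30.589970 − (-1.421e-14/-8.920e-01) = 30.589970
converged: |Δa| < 1e-12 after 5 iterations
sag = a·(cosh(S/(2a)) − 1) = 30.589970·(cosh(1.061900) − 1) = 18.929982
T_max/T_min = cosh(S/(2a)) = 1.618830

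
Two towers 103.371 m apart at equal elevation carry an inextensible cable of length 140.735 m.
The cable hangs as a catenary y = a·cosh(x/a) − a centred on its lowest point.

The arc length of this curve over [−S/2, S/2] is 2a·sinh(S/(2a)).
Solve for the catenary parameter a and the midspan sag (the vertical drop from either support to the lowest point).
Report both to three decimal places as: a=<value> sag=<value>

a=36.860 sag=42.577

seed: a₀ = √(S³/(24(L−S))) = √(103.371³/(24·37.364)) = 35.096659
iter 1: u=1.472662  f(a)=+4.267e+00  f'(a)=-2.628e+00  a ← 35.096659 − (+4.267e+00/-2.628e+00) = 36.720297
iter 2: u=1.407546  f(a)=+3.140e-01  f'(a)=-2.254e+00  a ← 36.720297 − (+3.140e-01/-2.254e+00) = 36.859572
iter 3: u=1.402227  f(a)=+1.998e-03  f'(a)=-2.226e+00  a ← 36.859572 − (+1.998e-03/-2.226e+00) = 36.860470
iter 4: u=1.402193  f(a)=+8.209e-08  f'(a)=-2.226e+00  a ← 36.860470 − (+8.209e-08/-2.226e+00) = 36.860470
iter 5: u=1.402193  f(a)=+0.000e+00  f'(a)=-2.226e+00  a ← 36.860470 − (+0.000e+00/-2.226e+00) = 36.860470
converged: |Δa| < 1e-12 after 5 iterations
sag = a·(cosh(S/(2a)) − 1) = 36.860470·(cosh(1.402193) − 1) = 42.576796
T_max/T_min = cosh(S/(2a)) = 2.155080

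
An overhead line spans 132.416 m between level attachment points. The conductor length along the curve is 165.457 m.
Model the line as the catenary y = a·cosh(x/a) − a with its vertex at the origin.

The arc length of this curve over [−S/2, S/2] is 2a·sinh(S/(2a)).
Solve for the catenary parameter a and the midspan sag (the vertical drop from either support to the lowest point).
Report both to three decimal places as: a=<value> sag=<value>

a=56.029 sag=43.887

seed: a₀ = √(S³/(24(L−S))) = √(132.416³/(24·33.041)) = 54.110118
iter 1: u=1.223579  f(a)=+2.563e+00  f'(a)=-1.414e+00  a ← 54.110118 − (+2.563e+00/-1.414e+00) = 55.922797
iter 2: u=1.183918  f(a)=+1.344e-01  f'(a)=-1.269e+00  a ← 55.922797 − (+1.344e-01/-1.269e+00) = 56.028715
iter 3: u=1.181680  f(a)=+4.151e-04  f'(a)=-1.262e+00  a ← 56.028715 − (+4.151e-04/-1.262e+00) = 56.029044
iter 4: u=1.181673  f(a)=+3.985e-09  f'(a)=-1.261e+00  a ← 56.029044 − (+3.985e-09/-1.261e+00) = 56.029044
iter 5: u=1.181673  f(a)=+2.842e-14  f'(a)=-1.261e+00  a ← 56.029044 − (+2.842e-14/-1.261e+00) = 56.029044
converged: |Δa| < 1e-12 after 5 iterations
sag = a·(cosh(S/(2a)) − 1) = 56.029044·(cosh(1.181673) − 1) = 43.887214
T_max/T_min = cosh(S/(2a)) = 1.783294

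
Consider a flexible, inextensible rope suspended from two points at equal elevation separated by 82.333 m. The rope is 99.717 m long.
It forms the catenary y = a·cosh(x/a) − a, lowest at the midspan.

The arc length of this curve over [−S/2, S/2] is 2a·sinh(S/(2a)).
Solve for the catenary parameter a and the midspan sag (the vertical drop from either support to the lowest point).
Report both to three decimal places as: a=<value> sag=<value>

a=37.681 sag=24.815

seed: a₀ = √(S³/(24(L−S))) = √(82.333³/(24·17.384)) = 36.574671
iter 1: u=1.125547  f(a)=+1.135e+00  f'(a)=-1.077e+00  a ← 36.574671 − (+1.135e+00/-1.077e+00) = 37.628866
iter 2: u=1.094014  f(a)=+5.092e-02  f'(a)=-9.820e-01  a ← 37.628866 − (+5.092e-02/-9.820e-01) = 37.680721
iter 3: u=1.092508  f(a)=+1.132e-04  f'(a)=-9.776e-01  a ← 37.680721 − (+1.132e-04/-9.776e-01) = 37.680836
iter 4: u=1.092505  f(a)=+5.615e-10  f'(a)=-9.776e-01  a ← 37.680836 − (+5.615e-10/-9.776e-01) = 37.680836
iter 5: u=1.092505  f(a)=+0.000e+00  f'(a)=-9.776e-01  a ← 37.680836 − (+0.000e+00/-9.776e-01) = 37.680836
converged: |Δa| < 1e-12 after 5 iterations
sag = a·(cosh(S/(2a)) − 1) = 37.680836·(cosh(1.092505) − 1) = 24.814887
T_max/T_min = cosh(S/(2a)) = 1.658555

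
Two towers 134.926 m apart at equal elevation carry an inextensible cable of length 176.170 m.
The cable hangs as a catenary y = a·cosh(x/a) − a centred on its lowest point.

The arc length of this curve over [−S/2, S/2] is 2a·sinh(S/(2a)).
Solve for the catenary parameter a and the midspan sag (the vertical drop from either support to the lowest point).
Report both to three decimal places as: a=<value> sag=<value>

seed: a₀ = √(S³/(24(L−S))) = √(134.926³/(24·41.244)) = 49.814693
iter 1: u=1.354279  f(a)=+3.952e+00  f'(a)=-1.980e+00  a ← 49.814693 − (+3.952e+00/-1.980e+00) = 51.810298
iter 2: u=1.302116  f(a)=+2.499e-01  f'(a)=-1.737e+00  a ← 51.810298 − (+2.499e-01/-1.737e+00) = 51.954151
iter 3: u=1.298510  f(a)=+1.148e-03  f'(a)=-1.721e+00  a ← 51.954151 − (+1.148e-03/-1.721e+00) = 51.954818
iter 4: u=1.298494  f(a)=+2.449e-08  f'(a)=-1.721e+00  a ← 51.954818 − (+2.449e-08/-1.721e+00) = 51.954818
iter 5: u=1.298494  f(a)=+0.000e+00  f'(a)=-1.721e+00  a ← 51.954818 − (+0.000e+00/-1.721e+00) = 51.954818
converged: |Δa| < 1e-12 after 5 iterations
sag = a·(cosh(S/(2a)) − 1) = 51.954818·(cosh(1.298494) − 1) = 50.310867
T_max/T_min = cosh(S/(2a)) = 1.968358

a=51.955 sag=50.311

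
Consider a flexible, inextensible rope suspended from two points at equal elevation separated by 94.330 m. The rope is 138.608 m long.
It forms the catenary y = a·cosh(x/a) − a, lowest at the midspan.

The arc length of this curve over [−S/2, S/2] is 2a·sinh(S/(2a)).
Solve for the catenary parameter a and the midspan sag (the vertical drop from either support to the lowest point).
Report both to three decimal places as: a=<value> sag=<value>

a=29.902 sag=45.578

seed: a₀ = √(S³/(24(L−S))) = √(94.330³/(24·44.278)) = 28.104453
iter 1: u=1.678204  f(a)=+6.670e+00  f'(a)=-4.132e+00  a ← 28.104453 − (+6.670e+00/-4.132e+00) = 29.718516
iter 2: u=1.587058  f(a)=+6.178e-01  f'(a)=-3.399e+00  a ← 29.718516 − (+6.178e-01/-3.399e+00) = 29.900240
iter 3: u=1.577412  f(a)=+6.493e-03  f'(a)=-3.328e+00  a ← 29.900240 − (+6.493e-03/-3.328e+00) = 29.902191
iter 4: u=1.577309  f(a)=+7.341e-07  f'(a)=-3.328e+00  a ← 29.902191 − (+7.341e-07/-3.328e+00) = 29.902191
iter 5: u=1.577309  f(a)=+2.842e-14  f'(a)=-3.328e+00  a ← 29.902191 − (+2.842e-14/-3.328e+00) = 29.902191
converged: |Δa| < 1e-12 after 5 iterations
sag = a·(cosh(S/(2a)) − 1) = 29.902191·(cosh(1.577309) − 1) = 45.577511
T_max/T_min = cosh(S/(2a)) = 2.524220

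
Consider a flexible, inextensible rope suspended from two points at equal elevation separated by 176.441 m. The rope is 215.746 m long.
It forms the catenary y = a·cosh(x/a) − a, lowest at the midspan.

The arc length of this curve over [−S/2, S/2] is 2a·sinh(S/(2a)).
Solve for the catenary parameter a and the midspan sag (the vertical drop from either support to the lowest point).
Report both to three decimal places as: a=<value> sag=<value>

a=78.737 sag=54.815

seed: a₀ = √(S³/(24(L−S))) = √(176.441³/(24·39.305)) = 76.307943
iter 1: u=1.156112  f(a)=+2.712e+00  f'(a)=-1.175e+00  a ← 76.307943 − (+2.712e+00/-1.175e+00) = 78.616738
iter 2: u=1.122159  f(a)=+1.279e-01  f'(a)=-1.066e+00  a ← 78.616738 − (+1.279e-01/-1.066e+00) = 78.736747
iter 3: u=1.120449  f(a)=+3.160e-04  f'(a)=-1.061e+00  a ← 78.736747 − (+3.160e-04/-1.061e+00) = 78.737045
iter 4: u=1.120445  f(a)=+1.938e-09  f'(a)=-1.061e+00  a ← 78.737045 − (+1.938e-09/-1.061e+00) = 78.737045
iter 5: u=1.120445  f(a)=+2.842e-14  f'(a)=-1.061e+00  a ← 78.737045 − (+2.842e-14/-1.061e+00) = 78.737045
converged: |Δa| < 1e-12 after 5 iterations
sag = a·(cosh(S/(2a)) − 1) = 78.737045·(cosh(1.120445) − 1) = 54.814841
T_max/T_min = cosh(S/(2a)) = 1.696176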